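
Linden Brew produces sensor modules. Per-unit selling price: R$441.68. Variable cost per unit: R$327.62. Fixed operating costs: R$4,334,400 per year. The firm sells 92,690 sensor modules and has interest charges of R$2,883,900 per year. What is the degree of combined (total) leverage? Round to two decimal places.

3.15

Total contribution margin = 92,690 × R$114.06 = R$10,572,221.40.
Operating income = contribution − fixed costs = R$10,572,221.40 − R$4,334,400 = R$6,237,821.40. Interest = R$2,883,900.00, so EBIT − I = R$3,353,921.40.
DCL = contribution ÷ (EBIT − I) = R$10,572,221.40 ÷ R$3,353,921.40 = 3.1522.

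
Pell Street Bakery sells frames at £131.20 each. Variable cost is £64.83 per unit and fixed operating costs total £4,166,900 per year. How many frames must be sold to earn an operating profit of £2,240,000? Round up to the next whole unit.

96,534 frames

Contribution margin per unit = £131.20 − £64.83 = £66.37.
Need Q such that Q × £66.37 − £4,166,900 = £2,240,000, i.e. Q = £6,406,900 / £66.37 = 96,533.07 → 96,534.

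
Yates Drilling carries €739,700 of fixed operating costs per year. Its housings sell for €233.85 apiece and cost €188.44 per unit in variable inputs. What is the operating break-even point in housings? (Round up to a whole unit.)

16,290 housings

Contribution margin per unit = €233.85 − €188.44 = €45.41.
Break-even Q = €739,700 / €45.41 = 16,289.36 → 16,290 housings.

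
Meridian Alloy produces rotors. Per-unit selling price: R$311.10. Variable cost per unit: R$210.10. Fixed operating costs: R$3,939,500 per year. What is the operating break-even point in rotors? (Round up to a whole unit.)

Contribution margin per unit = R$311.10 − R$210.10 = R$101.00.
Break-even volume = fixed costs ÷ CM per unit = R$3,939,500 ÷ R$101.00 = 39,004.95, so 39,005 rotors.

39,005 rotors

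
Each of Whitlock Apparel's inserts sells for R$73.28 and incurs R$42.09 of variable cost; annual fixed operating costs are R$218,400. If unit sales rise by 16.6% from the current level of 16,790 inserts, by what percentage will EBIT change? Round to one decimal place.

+28.5%

Contribution at this volume is 16,790 × R$31.19 = R$523,680.10.
EBIT = R$523,680.10 − R$218,400 = R$305,280.10.
DOL = contribution ÷ EBIT = R$523,680.10 ÷ R$305,280.10 = 1.7154.
Operating income changes by 1.7154 × +16.6% = +28.5%.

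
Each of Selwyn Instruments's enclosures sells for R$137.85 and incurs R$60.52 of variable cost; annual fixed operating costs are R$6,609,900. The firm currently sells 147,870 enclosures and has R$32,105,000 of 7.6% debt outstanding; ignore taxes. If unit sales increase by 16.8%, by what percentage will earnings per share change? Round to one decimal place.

+80.6%

Total contribution margin = 147,870 × R$77.33 = R$11,434,787.10.
Operating income = contribution − fixed costs = R$11,434,787.10 − R$6,609,900 = R$4,824,887.10.
After interest of R$2,439,980.00, pre-tax earnings = R$2,384,907.10.
DCL = total CM / (EBIT − I) = R$11,434,787.10 / R$2,384,907.10 = 4.7946.
%ΔEPS = DCL × %ΔSales = 4.7946 × +16.8% = +80.6%.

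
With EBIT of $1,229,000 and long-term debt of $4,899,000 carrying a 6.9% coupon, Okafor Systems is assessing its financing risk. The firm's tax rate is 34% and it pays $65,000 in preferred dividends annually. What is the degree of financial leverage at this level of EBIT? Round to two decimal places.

Annual interest charges come to $338,031.00.
Pre-tax preferred-dividend burden = $65,000 ÷ (1 − 0.34) = $98,484.85.
DFL = EBIT ÷ [EBIT − I − D_p/(1−t)] = $1,229,000 ÷ [$1,229,000 − $338,031.00 − $98,484.85] = $1,229,000 ÷ $792,484.15 = 1.5508.

1.55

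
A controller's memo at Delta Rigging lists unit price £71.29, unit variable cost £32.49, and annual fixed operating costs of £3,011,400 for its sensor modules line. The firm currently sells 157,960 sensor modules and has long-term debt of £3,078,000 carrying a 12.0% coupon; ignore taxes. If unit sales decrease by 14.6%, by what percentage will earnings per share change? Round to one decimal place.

-32.6%

Contribution at this volume is 157,960 × £38.80 = £6,128,848.00.
Operating income = contribution − fixed costs = £6,128,848.00 − £3,011,400 = £3,117,448.00.
Interest = £369,360.00, so EBIT − I = £2,748,088.00.
Degree of combined leverage = contribution ÷ (EBIT − I) = £6,128,848.00 ÷ £2,748,088.00 = 2.2302.
%ΔEPS = DCL × %ΔSales = 2.2302 × -14.6% = -32.6%.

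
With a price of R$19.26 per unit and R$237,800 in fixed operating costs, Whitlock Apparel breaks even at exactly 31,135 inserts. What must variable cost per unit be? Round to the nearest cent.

R$11.62

Contribution per unit must be FC / Q = R$237,800 / 31,135 = R$7.6377.
Hence VC = price − CM = R$19.26 − R$7.6377 = R$11.62.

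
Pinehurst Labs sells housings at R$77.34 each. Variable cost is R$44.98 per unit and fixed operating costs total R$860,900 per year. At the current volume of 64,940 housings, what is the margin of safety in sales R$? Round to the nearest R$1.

R$2,964,919

Each unit contributes R$77.34 − R$44.98 = R$32.36. Break-even units = R$860,900 ÷ R$32.36 = 26,603.83; break-even revenue = 26,603.83 × R$77.34 = R$2,057,540.36.
Actual sales revenue = 64,940 × R$77.34 = R$5,022,459.60.
Margin of safety = R$5,022,459.60 − R$2,057,540.36 = R$2,964,919.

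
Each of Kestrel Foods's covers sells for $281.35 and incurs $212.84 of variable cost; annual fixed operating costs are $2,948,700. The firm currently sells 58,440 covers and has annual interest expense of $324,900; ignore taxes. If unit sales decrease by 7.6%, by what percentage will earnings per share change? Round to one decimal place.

Contribution at this volume is 58,440 × $68.51 = $4,003,724.40.
Subtracting fixed costs: EBIT = $4,003,724.40 − $2,948,700 = $1,055,024.40.
Interest = $324,900.00, so EBIT − I = $730,124.40.
DCL = total CM / (EBIT − I) = $4,003,724.40 / $730,124.40 = 5.4836.
%ΔEPS = DCL × %ΔSales = 5.4836 × -7.6% = -41.7%.

-41.7%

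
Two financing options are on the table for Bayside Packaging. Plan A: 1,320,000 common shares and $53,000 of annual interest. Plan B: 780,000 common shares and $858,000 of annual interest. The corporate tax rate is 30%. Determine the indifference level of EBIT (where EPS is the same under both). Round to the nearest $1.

$2,020,778

At indifference, (EBIT − 53,000)(1 − t)/1,320,000 = (EBIT − 858,000)(1 − t)/780,000.
The (1 − t) factor cancels: (EBIT − 53,000) × 780,000 = (EBIT − 858,000) × 1,320,000.
Solving, EBIT = (858,000·1,320,000 − 53,000·780,000) / (1,320,000 − 780,000) = 1,091,220,000,000 / 540,000 = 2,020,777.78.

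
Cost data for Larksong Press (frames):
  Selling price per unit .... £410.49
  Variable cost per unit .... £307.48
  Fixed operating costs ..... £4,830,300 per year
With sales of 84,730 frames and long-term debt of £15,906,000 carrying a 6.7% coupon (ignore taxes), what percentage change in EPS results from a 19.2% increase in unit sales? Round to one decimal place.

At 84,730 units, contribution = 84,730 × £103.01 = £8,728,037.30.
EBIT = £8,728,037.30 − £4,830,300 = £3,897,737.30.
After interest of £1,065,702.00, pre-tax earnings = £2,832,035.30.
Degree of combined leverage = contribution ÷ (EBIT − I) = £8,728,037.30 ÷ £2,832,035.30 = 3.0819.
EPS therefore changes by 3.0819 × (+19.2%) = +59.2%.

+59.2%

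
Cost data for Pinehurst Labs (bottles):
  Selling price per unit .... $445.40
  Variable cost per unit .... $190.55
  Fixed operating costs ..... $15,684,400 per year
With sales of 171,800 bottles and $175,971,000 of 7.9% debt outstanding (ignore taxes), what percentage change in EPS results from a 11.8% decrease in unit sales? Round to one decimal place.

-36.4%

At 171,800 units, contribution = 171,800 × $254.85 = $43,783,230.00.
EBIT = $43,783,230.00 − $15,684,400 = $28,098,830.00.
Interest = $13,901,709.00, so EBIT − I = $14,197,121.00.
DCL = total CM / (EBIT − I) = $43,783,230.00 / $14,197,121.00 = 3.0840.
EPS therefore changes by 3.0840 × (-11.8%) = -36.4%.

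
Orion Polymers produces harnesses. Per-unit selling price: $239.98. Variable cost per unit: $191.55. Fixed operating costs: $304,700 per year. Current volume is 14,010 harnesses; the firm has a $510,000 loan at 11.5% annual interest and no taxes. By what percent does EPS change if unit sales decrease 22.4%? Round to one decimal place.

-48.2%

At 14,010 units, contribution = 14,010 × $48.43 = $678,504.30.
Subtracting fixed costs: EBIT = $678,504.30 − $304,700 = $373,804.30.
Interest = $58,650.00, so EBIT − I = $315,154.30.
DCL = total CM / (EBIT − I) = $678,504.30 / $315,154.30 = 2.1529.
%ΔEPS = DCL × %ΔSales = 2.1529 × -22.4% = -48.2%.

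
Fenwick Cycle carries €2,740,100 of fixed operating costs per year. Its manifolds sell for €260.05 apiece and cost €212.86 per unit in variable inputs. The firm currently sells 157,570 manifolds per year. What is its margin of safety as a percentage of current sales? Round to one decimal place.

Contribution margin per unit = €260.05 − €212.86 = €47.19. Break-even units = €2,740,100 ÷ €47.19 = 58,065.27; break-even revenue = 58,065.27 × €260.05 = €15,099,872.96.
Current sales = 157,570 × €260.05 = €40,976,078.50.
Margin of safety = (€40,976,078.50 − €15,099,872.96) ÷ €40,976,078.50 = 63.1%.

63.1%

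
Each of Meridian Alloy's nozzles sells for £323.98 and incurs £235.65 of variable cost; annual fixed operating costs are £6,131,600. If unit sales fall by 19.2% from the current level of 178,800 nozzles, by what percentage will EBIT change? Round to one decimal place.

-31.4%

Total contribution margin = 178,800 × £88.33 = £15,793,404.00.
Operating income = contribution − fixed costs = £15,793,404.00 − £6,131,600 = £9,661,804.00.
Degree of operating leverage = £15,793,404.00 / £9,661,804.00 = 1.6346.
So EBIT moves 1.6346 × (-19.2%) = -31.4%.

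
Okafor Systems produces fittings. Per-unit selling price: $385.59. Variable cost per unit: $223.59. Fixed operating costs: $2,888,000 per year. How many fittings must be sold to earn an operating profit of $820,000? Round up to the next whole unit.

Each unit contributes $385.59 − $223.59 = $162.00.
Units = (FC + target) / CM = ($2,888,000 + $820,000) / $162.00 = 22,888.89, so 22,889 fittings.

22,889 fittings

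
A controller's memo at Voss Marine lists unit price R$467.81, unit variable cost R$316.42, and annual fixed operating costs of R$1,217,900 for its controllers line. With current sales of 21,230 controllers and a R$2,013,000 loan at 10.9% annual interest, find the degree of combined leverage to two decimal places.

1.81

Total contribution margin = 21,230 × R$151.39 = R$3,214,009.70.
Operating income = contribution − fixed costs = R$3,214,009.70 − R$1,217,900 = R$1,996,109.70. Interest = R$219,417.00, so EBIT − I = R$1,776,692.70.
Degree of total leverage = total CM / (EBIT − interest) = R$3,214,009.70 / R$1,776,692.70 = 1.8090.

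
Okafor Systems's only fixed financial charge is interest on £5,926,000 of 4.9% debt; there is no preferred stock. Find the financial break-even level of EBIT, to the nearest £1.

Annual interest = 4.9% × £5,926,000 = £290,374.00.
With no preferred dividends, EPS = 0 when EBIT exactly covers interest, so the financial break-even EBIT is £290,374.00.

£290,374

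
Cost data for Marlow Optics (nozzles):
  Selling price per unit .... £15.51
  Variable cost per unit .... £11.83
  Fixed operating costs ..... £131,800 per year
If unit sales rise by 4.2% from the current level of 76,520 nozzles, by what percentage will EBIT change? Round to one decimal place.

+7.9%

Total contribution margin = 76,520 × £3.68 = £281,593.60.
Operating income = contribution − fixed costs = £281,593.60 − £131,800 = £149,793.60.
DOL = contribution ÷ EBIT = £281,593.60 ÷ £149,793.60 = 1.8799.
Operating income changes by 1.8799 × +4.2% = +7.9%.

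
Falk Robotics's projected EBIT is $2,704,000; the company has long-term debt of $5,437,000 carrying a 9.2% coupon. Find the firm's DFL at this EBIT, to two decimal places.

Interest = $500,204.00.
DFL = EBIT ÷ (EBIT − I) = $2,704,000 ÷ ($2,704,000 − $500,204.00) = $2,704,000 ÷ $2,203,796.00 = 1.2270.

1.23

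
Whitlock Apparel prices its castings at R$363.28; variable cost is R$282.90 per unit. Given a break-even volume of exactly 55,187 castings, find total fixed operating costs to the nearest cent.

R$4,435,931.06

Unit CM = price − variable cost = R$363.28 − R$282.90 = R$80.38.
Fixed costs = break-even units × CM = 55,187 × R$80.38 = R$4,435,931.06.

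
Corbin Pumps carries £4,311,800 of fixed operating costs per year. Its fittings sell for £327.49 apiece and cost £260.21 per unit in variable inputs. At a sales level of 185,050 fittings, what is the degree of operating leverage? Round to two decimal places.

1.53

Total contribution margin = 185,050 × £67.28 = £12,450,164.00.
Operating income = contribution − fixed costs = £12,450,164.00 − £4,311,800 = £8,138,364.00.
So DOL = total CM / EBIT = £12,450,164.00 / £8,138,364.00 = 1.5298.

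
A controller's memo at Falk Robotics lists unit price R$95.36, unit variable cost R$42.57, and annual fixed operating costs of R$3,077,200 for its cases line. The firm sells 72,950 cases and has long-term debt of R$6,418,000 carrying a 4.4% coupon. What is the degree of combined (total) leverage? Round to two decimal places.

Total contribution margin = 72,950 × R$52.79 = R$3,851,030.50.
Operating income = contribution − fixed costs = R$3,851,030.50 − R$3,077,200 = R$773,830.50. Interest = R$282,392.00.
DOL = R$3,851,030.50 ÷ R$773,830.50 = 4.9766; DFL = R$773,830.50 ÷ R$491,438.50 = 1.5746.
DCL = DOL × DFL = 4.9766 × 1.5746 = 7.8362.

7.84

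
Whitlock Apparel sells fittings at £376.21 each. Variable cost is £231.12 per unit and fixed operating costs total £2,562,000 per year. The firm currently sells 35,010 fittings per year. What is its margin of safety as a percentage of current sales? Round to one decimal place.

Unit CM = price − variable cost = £376.21 − £231.12 = £145.09. Break-even units = £2,562,000 ÷ £145.09 = 17,658.01; break-even revenue = 17,658.01 × £376.21 = £6,643,118.20.
Current sales = 35,010 × £376.21 = £13,171,112.10.
Margin of safety = (£13,171,112.10 − £6,643,118.20) ÷ £13,171,112.10 = 49.6%.

49.6%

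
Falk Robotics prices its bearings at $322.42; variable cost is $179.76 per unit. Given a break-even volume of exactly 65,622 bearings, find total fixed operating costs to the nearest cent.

Each unit contributes $322.42 − $179.76 = $142.66.
Fixed costs = break-even units × CM = 65,622 × $142.66 = $9,361,634.52.

$9,361,634.52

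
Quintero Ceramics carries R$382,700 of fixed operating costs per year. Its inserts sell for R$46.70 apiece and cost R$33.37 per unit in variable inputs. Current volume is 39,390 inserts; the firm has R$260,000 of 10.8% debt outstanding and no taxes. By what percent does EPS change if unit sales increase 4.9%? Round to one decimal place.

+22.5%

Contribution at this volume is 39,390 × R$13.33 = R$525,068.70.
EBIT = R$525,068.70 − R$382,700 = R$142,368.70.
Interest = R$28,080.00, so EBIT − I = R$114,288.70.
Degree of combined leverage = contribution ÷ (EBIT − I) = R$525,068.70 ÷ R$114,288.70 = 4.5942.
%ΔEPS = DCL × %ΔSales = 4.5942 × +4.9% = +22.5%.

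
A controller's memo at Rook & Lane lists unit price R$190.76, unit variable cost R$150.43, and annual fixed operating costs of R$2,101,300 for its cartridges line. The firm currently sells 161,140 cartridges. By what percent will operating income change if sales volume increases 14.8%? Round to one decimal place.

Total contribution margin = 161,140 × R$40.33 = R$6,498,776.20.
EBIT = R$6,498,776.20 − R$2,101,300 = R$4,397,476.20.
Degree of operating leverage = R$6,498,776.20 / R$4,397,476.20 = 1.4778.
Operating income changes by 1.4778 × +14.8% = +21.9%.

+21.9%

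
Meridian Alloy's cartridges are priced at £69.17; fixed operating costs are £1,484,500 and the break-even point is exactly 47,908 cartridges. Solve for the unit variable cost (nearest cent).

£38.18

At break-even, FC = Q × (P − VC), so P − VC = £1,484,500 ÷ 47,908 = £30.9865.
Variable cost per unit = £69.17 − £30.9865 = £38.18.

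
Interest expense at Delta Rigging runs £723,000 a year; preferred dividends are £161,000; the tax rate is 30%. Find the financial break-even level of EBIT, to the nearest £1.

Preferred dividends are paid after tax, so their pre-tax equivalent is £161,000 ÷ (1 − 0.30) = £230,000.00.
Financial break-even EBIT = interest + D_p ÷ (1 − t) = £723,000 + £230,000.00 = £953,000.00.

£953,000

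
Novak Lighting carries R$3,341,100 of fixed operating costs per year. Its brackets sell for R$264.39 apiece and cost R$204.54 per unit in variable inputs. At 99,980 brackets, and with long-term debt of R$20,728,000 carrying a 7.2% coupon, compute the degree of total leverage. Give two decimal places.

5.20

At 99,980 units, contribution = 99,980 × R$59.85 = R$5,983,803.00.
EBIT = R$5,983,803.00 − R$3,341,100 = R$2,642,703.00. Interest = R$1,492,416.00.
DOL = R$5,983,803.00 ÷ R$2,642,703.00 = 2.2643; DFL = R$2,642,703.00 ÷ R$1,150,287.00 = 2.2974.
Combined leverage = 2.2643 × 2.2974 = 5.2020.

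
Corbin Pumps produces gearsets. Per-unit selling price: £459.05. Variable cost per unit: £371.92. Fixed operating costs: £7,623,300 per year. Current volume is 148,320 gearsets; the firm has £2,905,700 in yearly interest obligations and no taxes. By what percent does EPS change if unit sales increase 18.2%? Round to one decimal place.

+98.2%

Total contribution margin = 148,320 × £87.13 = £12,923,121.60.
Operating income = contribution − fixed costs = £12,923,121.60 − £7,623,300 = £5,299,821.60.
Interest = £2,905,700.00, so EBIT − I = £2,394,121.60.
DCL = total CM / (EBIT − I) = £12,923,121.60 / £2,394,121.60 = 5.3979.
EPS therefore changes by 5.3979 × (+18.2%) = +98.2%.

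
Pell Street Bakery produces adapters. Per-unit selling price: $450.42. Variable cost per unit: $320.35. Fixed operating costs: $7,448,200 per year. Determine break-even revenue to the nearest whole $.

Contribution margin per unit = $450.42 − $320.35 = $130.07, a CM ratio of $130.07 ÷ $450.42 = 0.2888.
Break-even revenue = fixed costs × price ÷ CM = $7,448,200 × $450.42 ÷ $130.07 = $25,792,406.

$25,792,406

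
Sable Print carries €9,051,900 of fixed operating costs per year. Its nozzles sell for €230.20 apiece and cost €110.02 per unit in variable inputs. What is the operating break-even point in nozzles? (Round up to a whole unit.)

Contribution margin per unit = €230.20 − €110.02 = €120.18.
Break-even Q = €9,051,900 / €120.18 = 75,319.52 → 75,320 nozzles.

75,320 nozzles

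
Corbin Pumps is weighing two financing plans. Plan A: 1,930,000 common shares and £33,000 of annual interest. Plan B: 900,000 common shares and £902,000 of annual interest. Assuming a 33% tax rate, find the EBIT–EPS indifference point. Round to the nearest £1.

£1,661,320

At indifference, (EBIT − 33,000)(1 − t)/1,930,000 = (EBIT − 902,000)(1 − t)/900,000.
Cancelling (1 − t) and cross-multiplying: 900,000·(EBIT − 33,000) = 1,930,000·(EBIT − 902,000).
EBIT × (1,930,000 − 900,000) = 902,000 × 1,930,000 − 33,000 × 900,000 = 1,711,160,000,000, so EBIT = 1,711,160,000,000 ÷ 1,030,000 = 1,661,320.39.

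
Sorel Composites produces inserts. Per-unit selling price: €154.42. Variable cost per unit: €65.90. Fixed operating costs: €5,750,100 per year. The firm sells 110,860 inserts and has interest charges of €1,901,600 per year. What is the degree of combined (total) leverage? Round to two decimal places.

Contribution at this volume is 110,860 × €88.52 = €9,813,327.20.
Operating income = contribution − fixed costs = €9,813,327.20 − €5,750,100 = €4,063,227.20. Interest = €1,901,600.00, so EBIT − I = €2,161,627.20.
DCL = contribution ÷ (EBIT − I) = €9,813,327.20 ÷ €2,161,627.20 = 4.5398.

4.54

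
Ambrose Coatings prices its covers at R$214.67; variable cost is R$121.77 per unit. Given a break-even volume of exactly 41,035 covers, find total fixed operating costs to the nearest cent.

Contribution margin per unit = R$214.67 − R$121.77 = R$92.90.
Fixed costs = break-even units × CM = 41,035 × R$92.90 = R$3,812,151.50.

R$3,812,151.50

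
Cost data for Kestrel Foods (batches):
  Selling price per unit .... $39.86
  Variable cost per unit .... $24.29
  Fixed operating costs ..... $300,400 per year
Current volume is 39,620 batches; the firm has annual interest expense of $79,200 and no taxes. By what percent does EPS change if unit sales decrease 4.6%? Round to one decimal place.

-12.0%

At 39,620 units, contribution = 39,620 × $15.57 = $616,883.40.
EBIT = $616,883.40 − $300,400 = $316,483.40.
After interest of $79,200.00, pre-tax earnings = $237,283.40.
Degree of combined leverage = contribution ÷ (EBIT − I) = $616,883.40 ÷ $237,283.40 = 2.5998.
EPS therefore changes by 2.5998 × (-4.6%) = -12.0%.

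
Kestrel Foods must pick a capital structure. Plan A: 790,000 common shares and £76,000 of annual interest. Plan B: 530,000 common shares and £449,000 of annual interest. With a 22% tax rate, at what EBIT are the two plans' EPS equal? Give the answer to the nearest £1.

At indifference, (EBIT − 76,000)(1 − t)/790,000 = (EBIT − 449,000)(1 − t)/530,000.
The (1 − t) factor cancels: (EBIT − 76,000) × 530,000 = (EBIT − 449,000) × 790,000.
Solving, EBIT = (449,000·790,000 − 76,000·530,000) / (790,000 − 530,000) = 314,430,000,000 / 260,000 = 1,209,346.15.

£1,209,346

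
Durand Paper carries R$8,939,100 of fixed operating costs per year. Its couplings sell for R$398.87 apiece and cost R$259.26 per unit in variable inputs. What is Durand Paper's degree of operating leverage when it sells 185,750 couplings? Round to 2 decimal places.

Contribution at this volume is 185,750 × R$139.61 = R$25,932,557.50.
Operating income = contribution − fixed costs = R$25,932,557.50 − R$8,939,100 = R$16,993,457.50.
Degree of operating leverage = R$25,932,557.50 / R$16,993,457.50 = 1.5260.

1.53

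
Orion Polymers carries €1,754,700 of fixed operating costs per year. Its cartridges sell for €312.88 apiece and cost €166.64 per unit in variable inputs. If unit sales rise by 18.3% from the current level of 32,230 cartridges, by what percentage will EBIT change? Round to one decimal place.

+29.2%

Contribution at this volume is 32,230 × €146.24 = €4,713,315.20.
Operating income = contribution − fixed costs = €4,713,315.20 − €1,754,700 = €2,958,615.20.
Degree of operating leverage = €4,713,315.20 / €2,958,615.20 = 1.5931.
So EBIT moves 1.5931 × (+18.3%) = +29.2%.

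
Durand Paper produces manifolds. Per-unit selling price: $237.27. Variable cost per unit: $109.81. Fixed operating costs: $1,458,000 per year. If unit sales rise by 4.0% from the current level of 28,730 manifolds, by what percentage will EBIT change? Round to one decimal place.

+6.6%

Total contribution margin = 28,730 × $127.46 = $3,661,925.80.
Operating income = contribution − fixed costs = $3,661,925.80 − $1,458,000 = $2,203,925.80.
Degree of operating leverage = $3,661,925.80 / $2,203,925.80 = 1.6615.
Operating income changes by 1.6615 × +4.0% = +6.6%.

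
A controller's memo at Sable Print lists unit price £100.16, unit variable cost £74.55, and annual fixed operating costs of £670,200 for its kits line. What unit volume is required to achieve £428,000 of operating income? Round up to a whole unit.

Each unit contributes £100.16 − £74.55 = £25.61.
Need Q such that Q × £25.61 − £670,200 = £428,000, i.e. Q = £1,098,200 / £25.61 = 42,881.69 → 42,882.

42,882 kits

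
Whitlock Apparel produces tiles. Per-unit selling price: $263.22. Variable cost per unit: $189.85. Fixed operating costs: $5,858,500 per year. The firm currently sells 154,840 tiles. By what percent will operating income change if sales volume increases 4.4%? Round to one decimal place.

+9.1%

Contribution at this volume is 154,840 × $73.37 = $11,360,610.80.
Subtracting fixed costs: EBIT = $11,360,610.80 − $5,858,500 = $5,502,110.80.
So DOL = total CM / EBIT = $11,360,610.80 / $5,502,110.80 = 2.0648.
%ΔEBIT = DOL × %ΔSales = 2.0648 × +4.4% = +9.1%.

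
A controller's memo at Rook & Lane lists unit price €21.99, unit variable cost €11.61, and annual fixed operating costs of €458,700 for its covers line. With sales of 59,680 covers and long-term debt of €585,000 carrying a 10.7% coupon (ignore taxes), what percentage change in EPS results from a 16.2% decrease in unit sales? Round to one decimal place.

Contribution at this volume is 59,680 × €10.38 = €619,478.40.
Subtracting fixed costs: EBIT = €619,478.40 − €458,700 = €160,778.40.
After interest of €62,595.00, pre-tax earnings = €98,183.40.
Degree of combined leverage = contribution ÷ (EBIT − I) = €619,478.40 ÷ €98,183.40 = 6.3094.
EPS therefore changes by 6.3094 × (-16.2%) = -102.2%.

-102.2%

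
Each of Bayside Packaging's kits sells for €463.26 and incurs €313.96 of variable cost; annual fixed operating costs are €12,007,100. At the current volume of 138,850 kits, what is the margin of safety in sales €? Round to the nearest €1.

€27,067,059

Each unit contributes €463.26 − €313.96 = €149.30. Break-even units = €12,007,100 ÷ €149.30 = 80,422.64; break-even revenue = 80,422.64 × €463.26 = €37,256,591.73.
Current sales = 138,850 × €463.26 = €64,323,651.00.
Margin of safety = €64,323,651.00 − €37,256,591.73 = €27,067,059.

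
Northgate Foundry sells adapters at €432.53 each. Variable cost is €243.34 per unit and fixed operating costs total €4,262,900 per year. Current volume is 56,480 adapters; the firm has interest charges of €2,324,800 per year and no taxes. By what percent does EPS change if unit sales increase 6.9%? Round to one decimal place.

+18.0%

At 56,480 units, contribution = 56,480 × €189.19 = €10,685,451.20.
Subtracting fixed costs: EBIT = €10,685,451.20 − €4,262,900 = €6,422,551.20.
Interest = €2,324,800.00, so EBIT − I = €4,097,751.20.
Degree of combined leverage = contribution ÷ (EBIT − I) = €10,685,451.20 ÷ €4,097,751.20 = 2.6076.
EPS therefore changes by 2.6076 × (+6.9%) = +18.0%.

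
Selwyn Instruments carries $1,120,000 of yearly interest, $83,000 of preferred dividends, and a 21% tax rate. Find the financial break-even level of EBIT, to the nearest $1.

$1,225,063

Preferred dividends are paid after tax, so their pre-tax equivalent is $83,000 ÷ (1 − 0.21) = $105,063.29.
Financial break-even EBIT = interest + D_p ÷ (1 − t) = $1,120,000 + $105,063.29 = $1,225,063.29.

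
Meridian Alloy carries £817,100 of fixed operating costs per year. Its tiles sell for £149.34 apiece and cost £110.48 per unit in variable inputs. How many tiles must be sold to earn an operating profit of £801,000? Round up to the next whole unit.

Each unit contributes £149.34 − £110.48 = £38.86.
Need Q such that Q × £38.86 − £817,100 = £801,000, i.e. Q = £1,618,100 / £38.86 = 41,639.22 → 41,640.

41,640 tiles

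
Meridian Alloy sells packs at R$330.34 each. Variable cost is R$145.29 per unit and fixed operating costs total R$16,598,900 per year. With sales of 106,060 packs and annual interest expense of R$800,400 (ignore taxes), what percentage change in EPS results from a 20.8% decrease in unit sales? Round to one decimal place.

At 106,060 units, contribution = 106,060 × R$185.05 = R$19,626,403.00.
Operating income = contribution − fixed costs = R$19,626,403.00 − R$16,598,900 = R$3,027,503.00.
After interest of R$800,400.00, pre-tax earnings = R$2,227,103.00.
DCL = total CM / (EBIT − I) = R$19,626,403.00 / R$2,227,103.00 = 8.8125.
EPS therefore changes by 8.8125 × (-20.8%) = -183.3%.

-183.3%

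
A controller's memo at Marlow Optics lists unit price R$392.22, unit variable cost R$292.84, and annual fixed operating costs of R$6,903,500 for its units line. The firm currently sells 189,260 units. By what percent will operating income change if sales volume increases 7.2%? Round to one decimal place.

+11.4%

Total contribution margin = 189,260 × R$99.38 = R$18,808,658.80.
Operating income = contribution − fixed costs = R$18,808,658.80 − R$6,903,500 = R$11,905,158.80.
So DOL = total CM / EBIT = R$18,808,658.80 / R$11,905,158.80 = 1.5799.
So EBIT moves 1.5799 × (+7.2%) = +11.4%.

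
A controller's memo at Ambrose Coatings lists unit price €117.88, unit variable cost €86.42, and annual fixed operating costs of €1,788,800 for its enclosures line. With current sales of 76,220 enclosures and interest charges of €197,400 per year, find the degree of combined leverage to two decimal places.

5.82

Contribution at this volume is 76,220 × €31.46 = €2,397,881.20.
Subtracting fixed costs: EBIT = €2,397,881.20 − €1,788,800 = €609,081.20. Interest = €197,400.00, so EBIT − I = €411,681.20.
Degree of total leverage = total CM / (EBIT − interest) = €2,397,881.20 / €411,681.20 = 5.8246.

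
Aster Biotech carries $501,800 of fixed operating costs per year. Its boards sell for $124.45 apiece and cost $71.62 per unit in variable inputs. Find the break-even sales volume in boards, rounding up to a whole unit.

Each unit contributes $124.45 − $71.62 = $52.83.
Break-even Q = $501,800 / $52.83 = 9,498.39 → 9,499 boards.

9,499 boards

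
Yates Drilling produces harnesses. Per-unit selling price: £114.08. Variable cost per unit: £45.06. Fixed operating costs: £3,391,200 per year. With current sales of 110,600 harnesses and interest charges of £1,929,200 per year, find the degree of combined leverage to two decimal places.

At 110,600 units, contribution = 110,600 × £69.02 = £7,633,612.00.
EBIT = £7,633,612.00 − £3,391,200 = £4,242,412.00. Interest = £1,929,200.00.
DOL = £7,633,612.00 ÷ £4,242,412.00 = 1.7994; DFL = £4,242,412.00 ÷ £2,313,212.00 = 1.8340.
DCL = DOL × DFL = 1.7994 × 1.8340 = 3.3001.

3.30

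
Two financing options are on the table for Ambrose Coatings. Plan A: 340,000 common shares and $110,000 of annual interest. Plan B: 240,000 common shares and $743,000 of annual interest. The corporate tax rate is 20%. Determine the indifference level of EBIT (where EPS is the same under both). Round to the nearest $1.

Set EPS_A = EPS_B: (EBIT − $110,000)(1 − 0.20) ÷ 340,000 = (EBIT − $743,000)(1 − 0.20) ÷ 240,000.
Cancelling (1 − t) and cross-multiplying: 240,000·(EBIT − 110,000) = 340,000·(EBIT − 743,000).
EBIT × (340,000 − 240,000) = 743,000 × 340,000 − 110,000 × 240,000 = 226,220,000,000, so EBIT = 226,220,000,000 ÷ 100,000 = 2,262,200.00.

$2,262,200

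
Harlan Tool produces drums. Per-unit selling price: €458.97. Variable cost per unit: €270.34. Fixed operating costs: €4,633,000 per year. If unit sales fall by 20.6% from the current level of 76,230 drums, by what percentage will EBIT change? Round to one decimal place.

At 76,230 units, contribution = 76,230 × €188.63 = €14,379,264.90.
Operating income = contribution − fixed costs = €14,379,264.90 − €4,633,000 = €9,746,264.90.
Degree of operating leverage = €14,379,264.90 / €9,746,264.90 = 1.4754.
Operating income changes by 1.4754 × -20.6% = -30.4%.

-30.4%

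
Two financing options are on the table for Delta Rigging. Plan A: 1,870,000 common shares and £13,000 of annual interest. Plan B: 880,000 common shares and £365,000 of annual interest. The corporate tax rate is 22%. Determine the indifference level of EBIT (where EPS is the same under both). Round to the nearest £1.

At indifference, (EBIT − 13,000)(1 − t)/1,870,000 = (EBIT − 365,000)(1 − t)/880,000.
Cancelling (1 − t) and cross-multiplying: 880,000·(EBIT − 13,000) = 1,870,000·(EBIT − 365,000).
EBIT × (1,870,000 − 880,000) = 365,000 × 1,870,000 − 13,000 × 880,000 = 671,110,000,000, so EBIT = 671,110,000,000 ÷ 990,000 = 677,888.89.

£677,889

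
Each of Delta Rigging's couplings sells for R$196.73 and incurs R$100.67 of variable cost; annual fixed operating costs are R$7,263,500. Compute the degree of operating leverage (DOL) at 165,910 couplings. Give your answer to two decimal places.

Contribution at this volume is 165,910 × R$96.06 = R$15,937,314.60.
EBIT = R$15,937,314.60 − R$7,263,500 = R$8,673,814.60.
DOL = contribution ÷ EBIT = R$15,937,314.60 ÷ R$8,673,814.60 = 1.8374.

1.84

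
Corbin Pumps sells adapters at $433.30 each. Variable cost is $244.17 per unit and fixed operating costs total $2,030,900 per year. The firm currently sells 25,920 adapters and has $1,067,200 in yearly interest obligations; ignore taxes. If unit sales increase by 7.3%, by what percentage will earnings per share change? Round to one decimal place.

Total contribution margin = 25,920 × $189.13 = $4,902,249.60.
Subtracting fixed costs: EBIT = $4,902,249.60 − $2,030,900 = $2,871,349.60.
Interest = $1,067,200.00, so EBIT − I = $1,804,149.60.
DCL = total CM / (EBIT − I) = $4,902,249.60 / $1,804,149.60 = 2.7172.
%ΔEPS = DCL × %ΔSales = 2.7172 × +7.3% = +19.8%.

+19.8%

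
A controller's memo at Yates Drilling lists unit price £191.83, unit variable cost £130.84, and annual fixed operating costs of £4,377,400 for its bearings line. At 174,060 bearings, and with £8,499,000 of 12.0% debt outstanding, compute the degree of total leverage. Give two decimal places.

At 174,060 units, contribution = 174,060 × £60.99 = £10,615,919.40.
Subtracting fixed costs: EBIT = £10,615,919.40 − £4,377,400 = £6,238,519.40. Interest = £1,019,880.00.
DOL = £10,615,919.40 ÷ £6,238,519.40 = 1.7017; DFL = £6,238,519.40 ÷ £5,218,639.40 = 1.1954.
Combined leverage = 1.7017 × 1.1954 = 2.0342.

2.03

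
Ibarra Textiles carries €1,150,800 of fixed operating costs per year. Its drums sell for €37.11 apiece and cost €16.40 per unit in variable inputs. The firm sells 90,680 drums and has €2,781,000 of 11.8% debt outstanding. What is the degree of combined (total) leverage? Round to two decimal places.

4.71

At 90,680 units, contribution = 90,680 × €20.71 = €1,877,982.80.
Operating income = contribution − fixed costs = €1,877,982.80 − €1,150,800 = €727,182.80. Interest = €328,158.00, so EBIT − I = €399,024.80.
DCL = contribution ÷ (EBIT − I) = €1,877,982.80 ÷ €399,024.80 = 4.7064.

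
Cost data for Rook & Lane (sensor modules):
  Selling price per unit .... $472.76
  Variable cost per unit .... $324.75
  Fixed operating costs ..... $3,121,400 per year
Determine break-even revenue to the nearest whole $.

CM per unit = $472.76 − $324.75 = $148.01; CM ratio = $148.01 / $472.76 = 0.3131.
Break-even sales = FC ÷ CM ratio = $3,121,400 × $472.76 / $148.01 = $9,970,090.

$9,970,090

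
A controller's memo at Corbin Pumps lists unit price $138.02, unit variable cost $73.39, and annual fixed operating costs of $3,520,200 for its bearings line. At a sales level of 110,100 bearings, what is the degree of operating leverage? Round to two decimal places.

1.98

At 110,100 units, contribution = 110,100 × $64.63 = $7,115,763.00.
EBIT = $7,115,763.00 − $3,520,200 = $3,595,563.00.
So DOL = total CM / EBIT = $7,115,763.00 / $3,595,563.00 = 1.9790.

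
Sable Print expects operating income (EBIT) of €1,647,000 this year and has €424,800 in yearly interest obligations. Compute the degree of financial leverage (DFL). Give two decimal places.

1.35

Annual interest charges come to €424,800.00.
Degree of financial leverage = EBIT / (EBIT − interest) = €1,647,000 / €1,222,200.00 = 1.3476.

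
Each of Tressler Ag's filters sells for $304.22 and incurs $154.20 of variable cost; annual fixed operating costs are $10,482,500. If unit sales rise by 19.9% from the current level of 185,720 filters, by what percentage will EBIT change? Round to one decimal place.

Total contribution margin = 185,720 × $150.02 = $27,861,714.40.
Operating income = contribution − fixed costs = $27,861,714.40 − $10,482,500 = $17,379,214.40.
DOL = contribution ÷ EBIT = $27,861,714.40 ÷ $17,379,214.40 = 1.6032.
Operating income changes by 1.6032 × +19.9% = +31.9%.

+31.9%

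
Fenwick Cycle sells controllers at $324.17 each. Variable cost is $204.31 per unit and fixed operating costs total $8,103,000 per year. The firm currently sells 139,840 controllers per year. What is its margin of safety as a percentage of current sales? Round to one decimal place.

51.7%

Contribution margin per unit = $324.17 − $204.31 = $119.86. Break-even units = $8,103,000 ÷ $119.86 = 67,603.87; break-even revenue = 67,603.87 × $324.17 = $21,915,146.92.
Current sales = 139,840 × $324.17 = $45,331,932.80.
Margin of safety = ($45,331,932.80 − $21,915,146.92) ÷ $45,331,932.80 = 51.7%.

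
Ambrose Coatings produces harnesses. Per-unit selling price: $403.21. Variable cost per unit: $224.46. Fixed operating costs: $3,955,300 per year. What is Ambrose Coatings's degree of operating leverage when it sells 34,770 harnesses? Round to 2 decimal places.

At 34,770 units, contribution = 34,770 × $178.75 = $6,215,137.50.
Operating income = contribution − fixed costs = $6,215,137.50 − $3,955,300 = $2,259,837.50.
Degree of operating leverage = $6,215,137.50 / $2,259,837.50 = 2.7503.

2.75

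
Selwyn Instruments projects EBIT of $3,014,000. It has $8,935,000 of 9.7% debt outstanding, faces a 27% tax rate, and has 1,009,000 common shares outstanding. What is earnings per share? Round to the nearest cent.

Pre-tax income = $3,014,000 − $866,695.00 = $2,147,305.00.
After tax at 27%: net income = $2,147,305.00 × 0.73 = $1,567,532.65.
EPS = $1,567,532.65 ÷ 1,009,000 = $1.55.

$1.55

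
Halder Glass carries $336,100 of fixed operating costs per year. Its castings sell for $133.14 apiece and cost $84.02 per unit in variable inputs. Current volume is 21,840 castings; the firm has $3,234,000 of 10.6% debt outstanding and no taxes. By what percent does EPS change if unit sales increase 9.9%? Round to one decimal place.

At 21,840 units, contribution = 21,840 × $49.12 = $1,072,780.80.
Operating income = contribution − fixed costs = $1,072,780.80 − $336,100 = $736,680.80.
Interest = $342,804.00, so EBIT − I = $393,876.80.
Degree of combined leverage = contribution ÷ (EBIT − I) = $1,072,780.80 ÷ $393,876.80 = 2.7236.
EPS therefore changes by 2.7236 × (+9.9%) = +27.0%.

+27.0%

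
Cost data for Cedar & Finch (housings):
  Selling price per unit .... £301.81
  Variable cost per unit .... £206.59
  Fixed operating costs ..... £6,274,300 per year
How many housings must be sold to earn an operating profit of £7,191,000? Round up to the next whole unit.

141,413 housings

Each unit contributes £301.81 − £206.59 = £95.22.
Need Q such that Q × £95.22 − £6,274,300 = £7,191,000, i.e. Q = £13,465,300 / £95.22 = 141,412.52 → 141,413.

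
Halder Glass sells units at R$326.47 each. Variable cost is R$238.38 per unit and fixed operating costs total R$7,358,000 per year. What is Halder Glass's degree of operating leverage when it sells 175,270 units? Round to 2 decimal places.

1.91

Contribution at this volume is 175,270 × R$88.09 = R$15,439,534.30.
Subtracting fixed costs: EBIT = R$15,439,534.30 − R$7,358,000 = R$8,081,534.30.
DOL = contribution ÷ EBIT = R$15,439,534.30 ÷ R$8,081,534.30 = 1.9105.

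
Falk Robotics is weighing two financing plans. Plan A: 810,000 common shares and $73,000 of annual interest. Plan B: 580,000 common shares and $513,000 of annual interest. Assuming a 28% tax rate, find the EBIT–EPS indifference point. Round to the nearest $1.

At indifference, (EBIT − 73,000)(1 − t)/810,000 = (EBIT − 513,000)(1 − t)/580,000.
The (1 − t) factor cancels: (EBIT − 73,000) × 580,000 = (EBIT − 513,000) × 810,000.
Solving, EBIT = (513,000·810,000 − 73,000·580,000) / (810,000 − 580,000) = 373,190,000,000 / 230,000 = 1,622,565.22.

$1,622,565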